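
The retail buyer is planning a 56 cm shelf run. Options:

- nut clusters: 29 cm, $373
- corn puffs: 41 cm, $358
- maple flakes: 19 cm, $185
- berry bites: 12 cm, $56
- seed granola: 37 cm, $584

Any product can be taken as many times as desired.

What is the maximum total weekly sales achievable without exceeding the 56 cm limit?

Taking maple flakes + seed granola: 56 cm used, 769 in weekly sales.
No other feasible combination exceeds 769.

769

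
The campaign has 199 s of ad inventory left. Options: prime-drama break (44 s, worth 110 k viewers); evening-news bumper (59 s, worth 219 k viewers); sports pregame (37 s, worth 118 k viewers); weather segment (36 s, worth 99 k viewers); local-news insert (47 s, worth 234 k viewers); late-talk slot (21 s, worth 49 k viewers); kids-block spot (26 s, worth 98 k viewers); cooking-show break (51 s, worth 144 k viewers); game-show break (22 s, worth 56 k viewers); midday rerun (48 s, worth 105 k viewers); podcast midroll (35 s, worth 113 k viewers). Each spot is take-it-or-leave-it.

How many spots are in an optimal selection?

Optimal total is 733.
For example evening-news bumper + sports pregame + local-news insert + late-talk slot + podcast midroll achieves it, using 199 s.
All optima have 5 spots.

5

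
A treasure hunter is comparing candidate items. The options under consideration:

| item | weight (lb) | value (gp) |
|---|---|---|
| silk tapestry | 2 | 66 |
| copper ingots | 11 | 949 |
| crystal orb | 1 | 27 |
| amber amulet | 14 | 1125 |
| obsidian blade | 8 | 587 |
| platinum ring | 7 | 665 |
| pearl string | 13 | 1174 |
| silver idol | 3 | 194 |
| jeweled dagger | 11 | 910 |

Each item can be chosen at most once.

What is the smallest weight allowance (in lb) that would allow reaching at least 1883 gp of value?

22

Look for the lowest-weight combination reaching 1883.
silk tapestry + platinum ring + pearl string: 1905 value at 22 lb.
Below 22 lb the best achievable stays under 1883.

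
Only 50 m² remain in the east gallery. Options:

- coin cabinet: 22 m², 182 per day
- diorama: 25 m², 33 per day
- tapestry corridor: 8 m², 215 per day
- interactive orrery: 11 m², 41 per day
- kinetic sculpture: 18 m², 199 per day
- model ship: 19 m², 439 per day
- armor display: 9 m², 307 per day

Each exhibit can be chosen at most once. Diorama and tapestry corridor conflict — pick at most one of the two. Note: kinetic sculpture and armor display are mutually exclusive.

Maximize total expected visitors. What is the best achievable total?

The ratio ordering already packs tightly: tapestry corridor + interactive orrery + model ship + armor display, 47 m², 1002.
Next best is tapestry corridor + model ship + armor display at 961 (36 m²) — short by 41.

1002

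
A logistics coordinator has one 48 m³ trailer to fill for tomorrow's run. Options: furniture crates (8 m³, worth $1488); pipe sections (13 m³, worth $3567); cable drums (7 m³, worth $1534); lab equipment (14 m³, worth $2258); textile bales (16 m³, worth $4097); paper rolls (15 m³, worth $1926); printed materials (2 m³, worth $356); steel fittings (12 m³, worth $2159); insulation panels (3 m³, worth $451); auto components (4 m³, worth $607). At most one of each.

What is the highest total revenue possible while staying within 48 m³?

11357

The ratio heuristic lands on furniture crates + pipe sections + cable drums + textile bales + printed materials (11042) but leaves 2 m³ idle.
The 10 m³ tied up in furniture crates and printed materials is better spent on steel fittings — total rises to 11357 (48 m³).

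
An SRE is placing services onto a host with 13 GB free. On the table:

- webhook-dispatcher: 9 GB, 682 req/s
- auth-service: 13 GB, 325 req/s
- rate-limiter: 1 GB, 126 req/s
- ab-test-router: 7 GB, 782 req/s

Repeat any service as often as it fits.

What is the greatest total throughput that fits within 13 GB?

Best packing: 13×rate-limiter — 13 GB, 1638 total.
Nothing else within 13 GB beats 1638.

1638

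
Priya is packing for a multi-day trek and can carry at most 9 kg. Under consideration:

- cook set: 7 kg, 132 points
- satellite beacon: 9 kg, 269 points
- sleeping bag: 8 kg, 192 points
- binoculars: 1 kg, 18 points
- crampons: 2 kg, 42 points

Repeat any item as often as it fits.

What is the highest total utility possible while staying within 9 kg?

Best packing: satellite beacon — 9 kg, 269 total.
Nothing else within 9 kg beats 269.

269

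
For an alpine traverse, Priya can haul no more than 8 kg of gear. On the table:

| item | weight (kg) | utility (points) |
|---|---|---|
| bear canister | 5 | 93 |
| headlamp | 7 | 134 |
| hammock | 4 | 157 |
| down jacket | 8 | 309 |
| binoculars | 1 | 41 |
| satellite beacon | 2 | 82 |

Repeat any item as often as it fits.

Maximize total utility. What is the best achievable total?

328

Taking 8×binoculars: 8 kg used, 328 in utility.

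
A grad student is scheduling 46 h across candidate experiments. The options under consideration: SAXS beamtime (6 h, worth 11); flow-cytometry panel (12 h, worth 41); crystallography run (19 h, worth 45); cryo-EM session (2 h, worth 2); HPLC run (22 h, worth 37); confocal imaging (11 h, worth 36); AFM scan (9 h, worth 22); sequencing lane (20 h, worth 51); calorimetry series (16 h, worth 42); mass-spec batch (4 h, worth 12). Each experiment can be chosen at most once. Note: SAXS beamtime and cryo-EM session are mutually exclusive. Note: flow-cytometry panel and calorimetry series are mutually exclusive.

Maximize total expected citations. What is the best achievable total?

134

Flow-cytometry panel + crystallography run + confocal imaging + mass-spec batch uses 46 of the 46 h and totals 134.
Runner-up flow-cytometry panel + cryo-EM session + confocal imaging + sequencing lane tops out at 130.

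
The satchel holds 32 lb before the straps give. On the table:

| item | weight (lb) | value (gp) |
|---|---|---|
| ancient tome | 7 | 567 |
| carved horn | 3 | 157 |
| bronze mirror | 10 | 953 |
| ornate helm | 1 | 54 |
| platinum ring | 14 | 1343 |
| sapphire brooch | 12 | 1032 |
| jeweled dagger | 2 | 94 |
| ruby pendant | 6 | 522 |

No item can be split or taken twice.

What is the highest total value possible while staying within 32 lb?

2917

By value per lb: platinum ring 95.93, bronze mirror 95.30, ruby pendant 87.00, sapphire brooch 86.00 lead.
Filling by ratio: bronze mirror + ornate helm + platinum ring + ruby pendant for 2872, with 1 lb left unused.
Replace ruby pendant with ancient tome: the trade gains 45 net, giving 2917 at 32 lb.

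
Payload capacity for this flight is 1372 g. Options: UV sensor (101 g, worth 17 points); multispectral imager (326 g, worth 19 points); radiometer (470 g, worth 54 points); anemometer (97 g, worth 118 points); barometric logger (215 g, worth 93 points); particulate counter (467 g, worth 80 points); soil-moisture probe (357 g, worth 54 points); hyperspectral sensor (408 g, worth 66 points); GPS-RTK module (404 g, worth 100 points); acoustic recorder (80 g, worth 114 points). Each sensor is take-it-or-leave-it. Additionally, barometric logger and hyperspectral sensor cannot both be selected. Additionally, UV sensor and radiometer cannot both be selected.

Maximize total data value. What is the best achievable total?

The ratio ordering already packs tightly: UV sensor + anemometer + barometric logger + particulate counter + GPS-RTK module + acoustic recorder, 1364 g, 522.
The spare 8 g is too small for any remaining sensor, and no feasible exchange beats 522.

522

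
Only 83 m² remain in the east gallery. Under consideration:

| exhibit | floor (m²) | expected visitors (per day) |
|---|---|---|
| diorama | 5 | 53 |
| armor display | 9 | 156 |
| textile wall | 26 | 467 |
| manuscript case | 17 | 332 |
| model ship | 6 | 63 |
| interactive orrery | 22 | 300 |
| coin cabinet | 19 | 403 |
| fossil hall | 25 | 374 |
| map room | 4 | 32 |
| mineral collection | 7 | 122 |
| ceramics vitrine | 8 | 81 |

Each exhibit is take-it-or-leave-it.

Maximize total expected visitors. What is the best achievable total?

Ranking by ratio (expected visitors/m²): coin cabinet 21.21, manuscript case 19.53, textile wall 17.96, mineral collection 17.43.
Best packing: diorama + armor display + textile wall + manuscript case + coin cabinet + mineral collection — 83 m², 1533 total.
Next best is armor display + textile wall + manuscript case + coin cabinet + map room + mineral collection at 1512 (82 m²) — short by 21.

1533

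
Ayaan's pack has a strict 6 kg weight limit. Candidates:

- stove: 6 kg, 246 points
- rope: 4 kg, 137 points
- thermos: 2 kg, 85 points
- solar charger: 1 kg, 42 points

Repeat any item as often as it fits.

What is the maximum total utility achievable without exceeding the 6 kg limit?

255

Density check — thermos 42.50, solar charger 42.00, stove 41.00 are the best per kg.
3×thermos uses 6 of the 6 kg and totals 255.
Nothing else within 6 kg beats 255.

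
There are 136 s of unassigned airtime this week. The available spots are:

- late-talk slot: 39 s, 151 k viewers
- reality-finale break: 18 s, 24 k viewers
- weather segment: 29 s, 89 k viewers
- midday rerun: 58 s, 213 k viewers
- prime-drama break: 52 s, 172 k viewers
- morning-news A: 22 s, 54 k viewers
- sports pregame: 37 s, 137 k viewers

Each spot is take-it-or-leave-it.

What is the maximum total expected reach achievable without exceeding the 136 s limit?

501

By expected reach per s: late-talk slot 3.87, sports pregame 3.70, midday rerun 3.67 lead.
Taking late-talk slot + midday rerun + sports pregame: 134 s used, 501 in expected reach.
Next best is late-talk slot + prime-drama break + sports pregame at 460 (128 s) — short by 41.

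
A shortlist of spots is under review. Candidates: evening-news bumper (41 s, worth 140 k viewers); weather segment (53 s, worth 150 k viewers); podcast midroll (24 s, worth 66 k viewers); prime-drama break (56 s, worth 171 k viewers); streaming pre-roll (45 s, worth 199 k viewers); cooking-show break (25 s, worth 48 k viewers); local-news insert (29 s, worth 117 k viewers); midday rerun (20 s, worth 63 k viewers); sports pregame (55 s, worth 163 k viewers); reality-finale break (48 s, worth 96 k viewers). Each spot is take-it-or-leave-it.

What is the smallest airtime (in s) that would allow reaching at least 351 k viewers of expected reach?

Minimise s subject to total expected reach ≥ 351.
Taking streaming pre-roll + local-news insert + midday rerun gives 379 (≥ 351) for 94 s.
Any bundle with less than 94 s falls short of 351.

94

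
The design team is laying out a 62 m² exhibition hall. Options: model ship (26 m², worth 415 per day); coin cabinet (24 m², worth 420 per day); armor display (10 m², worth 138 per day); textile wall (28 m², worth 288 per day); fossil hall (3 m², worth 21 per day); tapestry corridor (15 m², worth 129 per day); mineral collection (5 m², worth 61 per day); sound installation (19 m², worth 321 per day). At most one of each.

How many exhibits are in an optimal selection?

3

Best achievable expected visitors is 973.
For example model ship + coin cabinet + armor display achieves it, using 60 m².
Any selection reaching 973 contains exactly 3 exhibits.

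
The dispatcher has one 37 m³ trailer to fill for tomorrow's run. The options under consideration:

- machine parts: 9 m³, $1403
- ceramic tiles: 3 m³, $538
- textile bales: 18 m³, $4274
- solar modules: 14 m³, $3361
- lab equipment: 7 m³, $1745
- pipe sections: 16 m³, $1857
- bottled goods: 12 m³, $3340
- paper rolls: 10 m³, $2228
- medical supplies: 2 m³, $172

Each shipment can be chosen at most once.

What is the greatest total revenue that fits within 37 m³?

Filling by ratio: ceramic tiles + solar modules + lab equipment + bottled goods for 8984, with 1 m³ left unused.
The 17 m³ tied up in ceramic tiles and solar modules is better spent on textile bales — total rises to 9359 (37 m³).
Runner-up ceramic tiles + solar modules + lab equipment + bottled goods tops out at 8984.

9359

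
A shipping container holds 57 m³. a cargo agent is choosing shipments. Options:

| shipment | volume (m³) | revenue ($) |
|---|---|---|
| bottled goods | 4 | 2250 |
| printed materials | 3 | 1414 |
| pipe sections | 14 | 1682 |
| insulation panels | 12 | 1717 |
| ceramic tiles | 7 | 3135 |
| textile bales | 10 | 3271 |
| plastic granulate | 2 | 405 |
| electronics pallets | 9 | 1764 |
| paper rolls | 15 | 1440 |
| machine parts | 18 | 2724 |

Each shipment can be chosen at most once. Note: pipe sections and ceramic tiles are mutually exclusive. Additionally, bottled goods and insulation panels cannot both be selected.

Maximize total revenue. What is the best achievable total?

Bottled goods + printed materials + ceramic tiles + textile bales + plastic granulate + electronics pallets + machine parts uses 53 of the 57 m³ and totals 14963.

14963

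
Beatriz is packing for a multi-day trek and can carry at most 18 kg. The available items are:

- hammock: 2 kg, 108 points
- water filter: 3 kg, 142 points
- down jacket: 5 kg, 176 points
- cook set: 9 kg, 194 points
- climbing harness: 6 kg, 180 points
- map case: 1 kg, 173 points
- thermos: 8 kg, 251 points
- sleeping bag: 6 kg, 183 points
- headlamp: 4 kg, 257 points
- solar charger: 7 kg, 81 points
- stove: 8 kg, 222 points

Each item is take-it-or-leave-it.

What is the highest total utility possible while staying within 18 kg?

931

By utility per kg: map case 173.00, headlamp 64.25, hammock 54.00, water filter 47.33 lead.
A density-first pass picks hammock + water filter + down jacket + map case + headlamp — 856 at 15 kg.
The 5 kg tied up in down jacket is better spent on thermos — total rises to 931 (18 kg).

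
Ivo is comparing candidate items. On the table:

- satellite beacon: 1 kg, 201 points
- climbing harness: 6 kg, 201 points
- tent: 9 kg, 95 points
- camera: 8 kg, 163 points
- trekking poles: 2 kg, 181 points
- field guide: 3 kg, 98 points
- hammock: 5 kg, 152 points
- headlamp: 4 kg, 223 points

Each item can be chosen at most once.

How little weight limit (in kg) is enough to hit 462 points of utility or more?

Minimise kg subject to total utility ≥ 462.
satellite beacon + trekking poles + field guide reaches 480 using 6 kg.
Any bundle with less than 6 kg falls short of 462.

6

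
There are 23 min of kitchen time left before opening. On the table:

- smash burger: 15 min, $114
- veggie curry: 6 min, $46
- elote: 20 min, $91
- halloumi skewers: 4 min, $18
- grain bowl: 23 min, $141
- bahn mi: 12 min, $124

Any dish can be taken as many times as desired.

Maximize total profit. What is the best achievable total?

Best packing: veggie curry + halloumi skewers + bahn mi — 22 min, 188 total.
Every other selection either busts 23 min or fails to beat 188.

188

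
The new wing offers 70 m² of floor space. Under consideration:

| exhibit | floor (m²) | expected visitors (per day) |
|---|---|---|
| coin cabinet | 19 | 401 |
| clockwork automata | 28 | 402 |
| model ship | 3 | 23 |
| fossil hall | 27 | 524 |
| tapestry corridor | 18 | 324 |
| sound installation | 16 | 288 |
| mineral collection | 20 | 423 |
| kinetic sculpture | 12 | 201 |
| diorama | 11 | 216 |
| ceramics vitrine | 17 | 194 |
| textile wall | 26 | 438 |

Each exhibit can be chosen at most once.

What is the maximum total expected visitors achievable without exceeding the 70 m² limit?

Greedy by ratio would take coin cabinet + tapestry corridor + mineral collection + diorama: 68 m² used, total 1364.
Replace tapestry corridor and diorama with model ship + fossil hall: the trade gains 7 net, giving 1371 at 69 m².

1371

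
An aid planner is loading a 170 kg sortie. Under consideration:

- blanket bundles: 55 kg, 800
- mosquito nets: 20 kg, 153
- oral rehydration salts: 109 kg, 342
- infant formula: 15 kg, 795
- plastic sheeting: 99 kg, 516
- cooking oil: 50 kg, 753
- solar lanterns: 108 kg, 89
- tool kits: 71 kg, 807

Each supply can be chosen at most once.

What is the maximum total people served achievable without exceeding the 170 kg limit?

2555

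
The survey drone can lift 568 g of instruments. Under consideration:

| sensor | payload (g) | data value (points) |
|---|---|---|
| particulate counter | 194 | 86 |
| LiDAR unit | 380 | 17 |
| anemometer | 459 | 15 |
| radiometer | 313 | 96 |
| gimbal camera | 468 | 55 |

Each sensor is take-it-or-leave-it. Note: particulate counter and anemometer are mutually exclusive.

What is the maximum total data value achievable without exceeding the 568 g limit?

Ranking by ratio (data value/g): particulate counter 0.44, radiometer 0.31, gimbal camera 0.12, LiDAR unit 0.04.
Particulate counter + radiometer uses 507 of the 568 g and totals 182.
The spare 61 g is too small for any remaining sensor, and no feasible exchange beats 182.

182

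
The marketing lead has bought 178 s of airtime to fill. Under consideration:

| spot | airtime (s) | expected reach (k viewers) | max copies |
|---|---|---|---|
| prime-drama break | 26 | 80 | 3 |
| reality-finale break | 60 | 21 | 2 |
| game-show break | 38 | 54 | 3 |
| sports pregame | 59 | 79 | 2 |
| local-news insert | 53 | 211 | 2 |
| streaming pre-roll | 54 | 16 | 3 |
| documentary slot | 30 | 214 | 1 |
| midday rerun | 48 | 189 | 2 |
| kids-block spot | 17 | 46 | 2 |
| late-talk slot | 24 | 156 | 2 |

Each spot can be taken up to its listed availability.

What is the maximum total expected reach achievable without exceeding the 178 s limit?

904

A density-first pass picks prime-drama break + local-news insert + documentary slot + kids-block spot + 2×late-talk slot — 863 at 174 s.
Replace prime-drama break and local-news insert and kids-block spot with 2×midday rerun: the trade gains 41 net, giving 904 at 174 s.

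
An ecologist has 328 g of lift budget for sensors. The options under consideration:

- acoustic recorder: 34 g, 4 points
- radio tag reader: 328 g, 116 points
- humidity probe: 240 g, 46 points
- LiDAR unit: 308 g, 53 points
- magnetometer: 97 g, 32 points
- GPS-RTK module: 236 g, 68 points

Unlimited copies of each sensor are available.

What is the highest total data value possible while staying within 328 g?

Best packing: radio tag reader — 328 g, 116 total.

116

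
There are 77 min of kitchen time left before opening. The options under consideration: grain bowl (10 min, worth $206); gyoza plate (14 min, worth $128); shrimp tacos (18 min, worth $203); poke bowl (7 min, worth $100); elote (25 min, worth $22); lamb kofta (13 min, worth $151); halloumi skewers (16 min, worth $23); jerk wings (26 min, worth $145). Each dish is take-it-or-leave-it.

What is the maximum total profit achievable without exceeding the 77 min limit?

805

A density-first pass picks grain bowl + gyoza plate + shrimp tacos + poke bowl + lamb kofta — 788 at 62 min.
Replace gyoza plate with jerk wings: the trade gains 17 net, giving 805 at 74 min.
Next best is grain bowl + gyoza plate + shrimp tacos + poke bowl + lamb kofta at 788 (62 min) — short by 17.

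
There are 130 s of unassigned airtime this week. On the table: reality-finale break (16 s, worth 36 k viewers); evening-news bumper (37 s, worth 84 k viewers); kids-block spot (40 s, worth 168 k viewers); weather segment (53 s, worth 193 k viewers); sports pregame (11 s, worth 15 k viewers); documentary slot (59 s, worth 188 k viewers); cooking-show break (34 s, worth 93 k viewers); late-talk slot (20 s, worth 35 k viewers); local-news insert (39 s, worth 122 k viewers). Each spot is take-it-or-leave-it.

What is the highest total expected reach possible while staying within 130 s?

Density check — kids-block spot 4.20, weather segment 3.64, documentary slot 3.19, local-news insert 3.13 are the best per s.
Kids-block spot + weather segment + cooking-show break uses 127 of the 130 s and totals 454.

454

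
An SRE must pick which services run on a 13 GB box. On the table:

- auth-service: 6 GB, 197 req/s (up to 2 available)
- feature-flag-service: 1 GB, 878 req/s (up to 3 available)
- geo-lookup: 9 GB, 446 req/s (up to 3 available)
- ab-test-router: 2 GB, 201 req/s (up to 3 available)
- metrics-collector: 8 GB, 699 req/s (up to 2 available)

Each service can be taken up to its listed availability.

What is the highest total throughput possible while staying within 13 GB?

3534

Density check — feature-flag-service 878.00, ab-test-router 100.50, metrics-collector 87.38 are the best per GB.
Filling by ratio: 3×feature-flag-service + 3×ab-test-router for 3237, with 4 GB left unused.
The 4 GB tied up in 2×ab-test-router is better spent on metrics-collector — total rises to 3534 (13 GB).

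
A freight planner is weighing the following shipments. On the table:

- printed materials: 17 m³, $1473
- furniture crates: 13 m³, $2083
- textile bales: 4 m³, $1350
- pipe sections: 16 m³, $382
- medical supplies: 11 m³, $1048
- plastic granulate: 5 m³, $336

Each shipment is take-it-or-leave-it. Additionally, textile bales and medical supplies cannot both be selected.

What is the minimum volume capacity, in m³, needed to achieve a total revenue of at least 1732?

Need the lightest bundle worth ≥ 1732.
Taking furniture crates gives 2083 (≥ 1732) for 13 m³.
Any bundle with less than 13 m³ falls short of 1732.

13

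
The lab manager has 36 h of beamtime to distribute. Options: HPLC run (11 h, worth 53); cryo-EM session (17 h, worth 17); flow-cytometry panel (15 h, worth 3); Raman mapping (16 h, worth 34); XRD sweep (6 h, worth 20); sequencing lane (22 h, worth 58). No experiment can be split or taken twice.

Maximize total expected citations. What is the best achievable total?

111

Ranking by ratio (expected citations/h): HPLC run 4.82, XRD sweep 3.33, sequencing lane 2.64.
The ratio heuristic lands on HPLC run + Raman mapping + XRD sweep (107) but leaves 3 h idle.
Replace Raman mapping and XRD sweep with sequencing lane: the trade gains 4 net, giving 111 at 33 h.
Next best is HPLC run + Raman mapping + XRD sweep at 107 (33 h) — short by 4.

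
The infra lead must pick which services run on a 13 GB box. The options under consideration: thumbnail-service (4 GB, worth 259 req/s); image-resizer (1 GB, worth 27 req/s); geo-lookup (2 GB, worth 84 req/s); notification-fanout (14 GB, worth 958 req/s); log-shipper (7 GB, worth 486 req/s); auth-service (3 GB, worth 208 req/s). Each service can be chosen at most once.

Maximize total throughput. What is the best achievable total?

829

Greedy by ratio would take image-resizer + geo-lookup + log-shipper + auth-service: 13 GB used, total 805.
Replace image-resizer and auth-service with thumbnail-service: the trade gains 24 net, giving 829 at 13 GB.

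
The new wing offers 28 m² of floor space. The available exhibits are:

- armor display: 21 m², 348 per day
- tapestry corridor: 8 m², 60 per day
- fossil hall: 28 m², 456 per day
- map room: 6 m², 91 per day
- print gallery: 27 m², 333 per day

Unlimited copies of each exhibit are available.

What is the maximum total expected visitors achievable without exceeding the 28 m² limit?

456

Taking the top-ratio exhibits first gives armor display + map room for 439 (27 m²).
Replace armor display and map room with fossil hall: the trade gains 17 net, giving 456 at 28 m².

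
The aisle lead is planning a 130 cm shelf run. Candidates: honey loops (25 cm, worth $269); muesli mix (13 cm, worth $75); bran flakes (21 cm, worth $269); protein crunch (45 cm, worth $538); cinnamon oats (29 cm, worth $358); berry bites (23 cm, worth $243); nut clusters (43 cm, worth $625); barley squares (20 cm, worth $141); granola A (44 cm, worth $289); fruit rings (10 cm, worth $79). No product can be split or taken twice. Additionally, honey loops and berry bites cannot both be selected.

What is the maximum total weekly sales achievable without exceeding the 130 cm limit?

1600

Taking honey loops + bran flakes + cinnamon oats + nut clusters + fruit rings: 128 cm used, 1600 in weekly sales.
Protein crunch + cinnamon oats + nut clusters + fruit rings matches that 1600 at 127 cm; no feasible combination exceeds it.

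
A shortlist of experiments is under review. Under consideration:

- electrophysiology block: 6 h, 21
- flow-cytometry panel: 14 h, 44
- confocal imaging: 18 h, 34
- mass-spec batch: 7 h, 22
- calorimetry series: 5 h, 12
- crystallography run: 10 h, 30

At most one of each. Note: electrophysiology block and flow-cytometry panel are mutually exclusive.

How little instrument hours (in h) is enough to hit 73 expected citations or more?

23

Need the lightest bundle worth ≥ 73.
Taking electrophysiology block + mass-spec batch + crystallography run gives 73 (≥ 73) for 23 h.
Any bundle with less than 23 h falls short of 73.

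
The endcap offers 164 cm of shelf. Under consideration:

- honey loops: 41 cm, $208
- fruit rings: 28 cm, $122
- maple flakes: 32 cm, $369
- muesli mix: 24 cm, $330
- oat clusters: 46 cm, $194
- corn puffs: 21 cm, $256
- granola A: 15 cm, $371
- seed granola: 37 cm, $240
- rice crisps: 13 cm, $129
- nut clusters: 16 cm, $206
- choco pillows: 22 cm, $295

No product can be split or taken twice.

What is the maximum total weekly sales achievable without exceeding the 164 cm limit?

Taking the top-ratio products first gives maple flakes + muesli mix + corn puffs + granola A + rice crisps + nut clusters + choco pillows for 1956 (143 cm).
Replace nut clusters with seed granola: the trade gains 34 net, giving 1990 at 164 cm.
The closest alternative, maple flakes + muesli mix + corn puffs + granola A + rice crisps + nut clusters + choco pillows, reaches only 1956.

1990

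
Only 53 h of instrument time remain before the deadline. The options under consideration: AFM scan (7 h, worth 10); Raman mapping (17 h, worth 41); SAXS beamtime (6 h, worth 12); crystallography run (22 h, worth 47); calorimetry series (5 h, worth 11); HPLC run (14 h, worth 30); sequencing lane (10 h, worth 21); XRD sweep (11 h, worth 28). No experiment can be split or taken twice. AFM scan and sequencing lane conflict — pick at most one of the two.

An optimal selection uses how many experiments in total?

Best achievable expected citations is 122.
One optimal bundle: Raman mapping + SAXS beamtime + calorimetry series + HPLC run + XRD sweep (53 h).
Any selection reaching 122 contains exactly 5 experiments.

5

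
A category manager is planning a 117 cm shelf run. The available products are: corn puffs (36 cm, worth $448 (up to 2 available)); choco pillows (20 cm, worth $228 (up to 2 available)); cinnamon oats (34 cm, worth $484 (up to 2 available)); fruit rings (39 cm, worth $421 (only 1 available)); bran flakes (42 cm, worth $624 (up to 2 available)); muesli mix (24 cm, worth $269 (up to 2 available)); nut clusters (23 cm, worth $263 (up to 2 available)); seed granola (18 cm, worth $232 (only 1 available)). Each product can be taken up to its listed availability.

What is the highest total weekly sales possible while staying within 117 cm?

1603

The ratio heuristic lands on 2×bran flakes + seed granola (1480) but leaves 15 cm idle.
Replace bran flakes with cinnamon oats + nut clusters: the trade gains 123 net, giving 1603 at 117 cm.
No other feasible combination exceeds 1603.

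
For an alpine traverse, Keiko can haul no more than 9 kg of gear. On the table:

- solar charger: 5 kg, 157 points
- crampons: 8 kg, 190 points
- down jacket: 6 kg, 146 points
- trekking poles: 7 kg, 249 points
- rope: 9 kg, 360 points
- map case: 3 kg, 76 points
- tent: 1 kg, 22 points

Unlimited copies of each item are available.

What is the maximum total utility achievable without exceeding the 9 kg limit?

Best packing: rope — 9 kg, 360 total.
Every other selection either busts 9 kg or fails to beat 360.

360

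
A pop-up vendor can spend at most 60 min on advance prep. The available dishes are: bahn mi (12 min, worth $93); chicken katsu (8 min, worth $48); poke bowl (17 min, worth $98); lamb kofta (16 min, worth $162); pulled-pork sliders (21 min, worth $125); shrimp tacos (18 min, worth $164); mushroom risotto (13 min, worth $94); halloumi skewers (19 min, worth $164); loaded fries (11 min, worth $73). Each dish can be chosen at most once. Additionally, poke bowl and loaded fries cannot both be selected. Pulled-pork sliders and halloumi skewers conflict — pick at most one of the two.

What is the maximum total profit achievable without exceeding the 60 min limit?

513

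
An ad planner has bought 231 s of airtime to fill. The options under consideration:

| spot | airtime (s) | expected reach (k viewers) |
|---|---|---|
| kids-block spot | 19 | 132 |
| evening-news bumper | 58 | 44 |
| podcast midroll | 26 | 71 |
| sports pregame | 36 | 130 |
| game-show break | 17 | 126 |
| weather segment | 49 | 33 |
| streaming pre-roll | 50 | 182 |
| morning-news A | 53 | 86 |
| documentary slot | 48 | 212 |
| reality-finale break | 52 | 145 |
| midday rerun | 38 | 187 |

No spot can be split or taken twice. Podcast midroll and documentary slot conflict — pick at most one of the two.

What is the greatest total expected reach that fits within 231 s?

984

Filling by ratio: kids-block spot + sports pregame + game-show break + streaming pre-roll + documentary slot + midday rerun for 969, with 23 s left unused.
The 36 s tied up in sports pregame is better spent on reality-finale break — total rises to 984 (224 s).
Runner-up kids-block spot + sports pregame + game-show break + streaming pre-roll + documentary slot + midday rerun tops out at 969.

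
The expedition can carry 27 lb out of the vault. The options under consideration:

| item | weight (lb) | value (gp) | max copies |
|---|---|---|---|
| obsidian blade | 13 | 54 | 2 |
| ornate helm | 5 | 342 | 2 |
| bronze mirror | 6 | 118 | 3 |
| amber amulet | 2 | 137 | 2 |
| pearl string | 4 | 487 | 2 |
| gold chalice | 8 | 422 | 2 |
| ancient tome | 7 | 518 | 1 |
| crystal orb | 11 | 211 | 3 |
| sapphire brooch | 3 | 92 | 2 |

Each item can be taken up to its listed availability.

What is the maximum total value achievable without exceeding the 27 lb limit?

Taking the top-ratio items first gives ornate helm + 2×amber amulet + 2×pearl string + ancient tome + sapphire brooch for 2200 (27 lb).
The 5 lb tied up in amber amulet and sapphire brooch is better spent on ornate helm — total rises to 2313 (27 lb).
Every other selection either busts 27 lb or exceeds an availability limit or fails to beat 2313.

2313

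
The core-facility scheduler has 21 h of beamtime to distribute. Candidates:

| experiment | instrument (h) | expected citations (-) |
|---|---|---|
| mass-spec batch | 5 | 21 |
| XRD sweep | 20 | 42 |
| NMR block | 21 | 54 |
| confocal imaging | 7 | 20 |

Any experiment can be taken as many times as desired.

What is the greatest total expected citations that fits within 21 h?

84

Density check — mass-spec batch 4.20, confocal imaging 2.86, NMR block 2.57 are the best per h.
Best packing: 4×mass-spec batch — 20 h, 84 total.
That's the maximum — no swap from here does better than 84.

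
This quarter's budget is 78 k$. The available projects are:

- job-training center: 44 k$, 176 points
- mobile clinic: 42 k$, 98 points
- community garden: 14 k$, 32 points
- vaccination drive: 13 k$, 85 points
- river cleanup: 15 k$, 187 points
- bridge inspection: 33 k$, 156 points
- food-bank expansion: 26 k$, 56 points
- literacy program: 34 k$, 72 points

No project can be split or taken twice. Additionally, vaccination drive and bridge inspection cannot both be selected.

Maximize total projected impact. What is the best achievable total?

Job-training center + vaccination drive + river cleanup uses 72 of the 78 k$ and totals 448.

448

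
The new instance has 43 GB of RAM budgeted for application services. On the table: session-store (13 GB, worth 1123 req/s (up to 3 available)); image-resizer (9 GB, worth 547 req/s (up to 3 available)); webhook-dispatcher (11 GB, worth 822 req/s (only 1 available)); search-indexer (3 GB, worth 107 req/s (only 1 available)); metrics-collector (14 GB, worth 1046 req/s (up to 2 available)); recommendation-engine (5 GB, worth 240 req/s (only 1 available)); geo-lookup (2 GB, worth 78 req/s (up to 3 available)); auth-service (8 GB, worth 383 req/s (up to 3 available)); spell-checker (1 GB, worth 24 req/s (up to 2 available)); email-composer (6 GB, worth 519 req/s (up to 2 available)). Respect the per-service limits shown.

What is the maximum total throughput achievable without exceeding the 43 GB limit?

Taking the top-ratio services first gives 2×session-store + recommendation-engine + 2×email-composer for 3524 (43 GB).
The 11 GB tied up in recommendation-engine and email-composer is better spent on webhook-dispatcher — total rises to 3587 (43 GB).
That's the maximum — no swap from here does better than 3587.

3587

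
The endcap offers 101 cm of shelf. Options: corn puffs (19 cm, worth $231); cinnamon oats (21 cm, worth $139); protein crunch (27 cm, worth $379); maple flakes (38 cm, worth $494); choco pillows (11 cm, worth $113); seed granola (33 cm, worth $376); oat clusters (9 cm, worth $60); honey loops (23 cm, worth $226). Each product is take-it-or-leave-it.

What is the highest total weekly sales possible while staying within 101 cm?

1249

Taking the top-ratio products first gives corn puffs + protein crunch + maple flakes + choco pillows for 1217 (95 cm).
Dropping corn puffs and choco pillows frees 30 cm; slotting in seed granola (33 cm) lifts the total to 1249 at 98 cm.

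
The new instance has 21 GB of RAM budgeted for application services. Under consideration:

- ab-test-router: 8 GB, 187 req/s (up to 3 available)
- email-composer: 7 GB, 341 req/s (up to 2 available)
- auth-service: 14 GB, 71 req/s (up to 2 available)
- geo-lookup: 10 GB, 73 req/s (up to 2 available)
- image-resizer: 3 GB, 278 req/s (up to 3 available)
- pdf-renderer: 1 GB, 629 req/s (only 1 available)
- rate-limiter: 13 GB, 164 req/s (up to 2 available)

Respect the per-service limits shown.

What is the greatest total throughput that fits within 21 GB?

1867

Filling by ratio: email-composer + 3×image-resizer + pdf-renderer for 1804, with 4 GB left unused.
The 3 GB tied up in image-resizer is better spent on email-composer — total rises to 1867 (21 GB).
No other feasible combination exceeds 1867.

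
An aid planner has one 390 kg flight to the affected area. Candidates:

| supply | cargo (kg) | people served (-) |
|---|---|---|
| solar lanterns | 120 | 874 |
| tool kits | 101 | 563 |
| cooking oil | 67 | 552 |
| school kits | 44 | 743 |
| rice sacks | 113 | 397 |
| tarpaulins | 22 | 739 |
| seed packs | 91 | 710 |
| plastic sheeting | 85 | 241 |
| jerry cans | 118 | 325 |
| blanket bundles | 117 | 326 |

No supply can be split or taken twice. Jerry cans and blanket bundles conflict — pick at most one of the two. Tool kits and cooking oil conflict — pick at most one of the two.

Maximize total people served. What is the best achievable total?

3629

Density check — tarpaulins 33.59, school kits 16.89, cooking oil 8.24, seed packs 7.80 are the best per kg.
A density-first pass picks solar lanterns + cooking oil + school kits + tarpaulins + seed packs — 3618 at 344 kg.
Dropping cooking oil frees 67 kg; slotting in tool kits (101 kg) lifts the total to 3629 at 378 kg.
That's the maximum — no feasible swap from here does better than 3629.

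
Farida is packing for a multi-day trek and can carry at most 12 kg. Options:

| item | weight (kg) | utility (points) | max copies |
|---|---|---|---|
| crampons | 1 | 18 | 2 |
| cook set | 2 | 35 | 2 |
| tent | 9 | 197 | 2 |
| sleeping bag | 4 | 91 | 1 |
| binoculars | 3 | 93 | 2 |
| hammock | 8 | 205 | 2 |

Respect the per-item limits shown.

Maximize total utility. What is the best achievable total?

Taking the top-ratio items first gives 2×crampons + sleeping bag + 2×binoculars for 313 (12 kg).
The 8 kg tied up in crampons and sleeping bag and binoculars is better spent on hammock — total rises to 316 (12 kg).

316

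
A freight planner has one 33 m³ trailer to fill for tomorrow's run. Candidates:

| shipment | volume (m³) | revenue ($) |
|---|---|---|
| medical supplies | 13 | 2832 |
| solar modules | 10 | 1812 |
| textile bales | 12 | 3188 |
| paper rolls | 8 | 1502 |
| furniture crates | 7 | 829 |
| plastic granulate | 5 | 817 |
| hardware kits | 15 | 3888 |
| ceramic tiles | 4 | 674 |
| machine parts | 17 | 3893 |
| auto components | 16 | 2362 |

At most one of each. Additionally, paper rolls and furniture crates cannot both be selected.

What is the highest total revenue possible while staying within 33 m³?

7893

Ranking by ratio (revenue/m³): textile bales 265.67, hardware kits 259.20, machine parts 229.00, medical supplies 217.85.
A density-first pass picks textile bales + hardware kits + ceramic tiles — 7750 at 31 m³.
Dropping ceramic tiles frees 4 m³; slotting in plastic granulate (5 m³) lifts the total to 7893 at 32 m³.
Next best is hardware kits + machine parts at 7781 (32 m³) — short by 112.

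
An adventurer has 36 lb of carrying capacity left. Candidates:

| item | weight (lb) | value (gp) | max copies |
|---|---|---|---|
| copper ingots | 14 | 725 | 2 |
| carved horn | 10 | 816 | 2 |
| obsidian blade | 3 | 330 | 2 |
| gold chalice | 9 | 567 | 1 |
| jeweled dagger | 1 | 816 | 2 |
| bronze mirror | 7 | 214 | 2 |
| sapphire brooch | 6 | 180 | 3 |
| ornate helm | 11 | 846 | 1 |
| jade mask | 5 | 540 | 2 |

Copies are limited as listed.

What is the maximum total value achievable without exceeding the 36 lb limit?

4704

Taking the top-ratio items first gives carved horn + 2×obsidian blade + 2×jeweled dagger + bronze mirror + 2×jade mask for 4402 (35 lb).
The 10 lb tied up in obsidian blade and bronze mirror is better spent on ornate helm — total rises to 4704 (36 lb).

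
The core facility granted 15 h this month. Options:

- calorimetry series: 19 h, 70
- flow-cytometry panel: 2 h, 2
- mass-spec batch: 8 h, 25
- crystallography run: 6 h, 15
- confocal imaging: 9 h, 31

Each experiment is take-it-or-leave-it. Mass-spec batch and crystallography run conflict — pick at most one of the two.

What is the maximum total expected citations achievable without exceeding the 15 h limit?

46

The ratio ordering already packs tightly: crystallography run + confocal imaging, 15 h, 46.
Next best is flow-cytometry panel + confocal imaging at 33 (11 h) — short by 13.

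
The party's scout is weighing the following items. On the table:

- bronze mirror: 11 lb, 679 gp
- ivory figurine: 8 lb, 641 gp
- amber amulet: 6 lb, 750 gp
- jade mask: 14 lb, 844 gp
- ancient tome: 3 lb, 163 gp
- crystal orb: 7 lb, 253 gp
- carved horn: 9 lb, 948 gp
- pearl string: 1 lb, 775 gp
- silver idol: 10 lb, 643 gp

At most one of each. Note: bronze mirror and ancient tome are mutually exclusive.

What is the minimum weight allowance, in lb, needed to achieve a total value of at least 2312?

16

Need the lightest bundle worth ≥ 2312.
amber amulet + carved horn + pearl string: 2473 value at 16 lb.
No combination under 16 lb hits 2312.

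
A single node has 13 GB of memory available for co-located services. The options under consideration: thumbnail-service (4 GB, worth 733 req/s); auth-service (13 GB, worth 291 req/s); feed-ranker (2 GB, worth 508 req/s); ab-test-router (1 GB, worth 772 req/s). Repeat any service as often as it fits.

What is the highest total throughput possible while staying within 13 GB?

10036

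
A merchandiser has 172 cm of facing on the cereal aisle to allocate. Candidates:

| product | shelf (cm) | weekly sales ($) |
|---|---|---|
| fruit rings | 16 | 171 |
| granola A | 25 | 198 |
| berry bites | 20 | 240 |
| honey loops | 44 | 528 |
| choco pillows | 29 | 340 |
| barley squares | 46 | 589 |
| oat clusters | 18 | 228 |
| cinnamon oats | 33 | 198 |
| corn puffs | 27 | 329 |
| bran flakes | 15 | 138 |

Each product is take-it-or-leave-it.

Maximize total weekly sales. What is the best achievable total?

Best packing: fruit rings + berry bites + honey loops + barley squares + oat clusters + corn puffs — 171 cm, 2085 total.

2085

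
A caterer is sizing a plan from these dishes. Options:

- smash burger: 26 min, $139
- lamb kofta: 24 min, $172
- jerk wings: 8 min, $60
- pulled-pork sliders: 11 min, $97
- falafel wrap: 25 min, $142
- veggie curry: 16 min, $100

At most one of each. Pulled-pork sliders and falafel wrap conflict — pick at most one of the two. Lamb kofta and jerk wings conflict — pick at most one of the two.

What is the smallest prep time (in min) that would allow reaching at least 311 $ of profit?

Look for the lowest-prep combination reaching 311.
lamb kofta + falafel wrap: 314 profit at 49 min.
Any bundle with less than 49 min falls short of 311.

49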